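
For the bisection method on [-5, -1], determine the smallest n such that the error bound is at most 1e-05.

We need (b-a)/2^n ≤ 1e-05
(-1 - (-5))/2^n ≤ 1e-05
4/2^n ≤ 1e-05
2^n ≥ 400000
n ≥ log₂(400000) = 18.61
n ≥ 19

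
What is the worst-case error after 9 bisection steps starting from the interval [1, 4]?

Bisection error bound: |error| ≤ (b-a)/2^n
|error| ≤ (4 - 1)/2^9 = 3/2^9
|error| ≤ 0.0058593750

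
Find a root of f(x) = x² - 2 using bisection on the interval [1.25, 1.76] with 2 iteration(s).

f(x) = x² - 2
Initial interval: [1.25, 1.76]

Iteration 1:
  c_1 = (1.250000 + 1.760000)/2 = 1.505000
  f(c_1) = f(1.505000) = 0.265025
  f(a) × f(c) < 0, new interval: [1.250000, 1.505000]
Iteration 2:
  c_2 = (1.250000 + 1.505000)/2 = 1.377500
  f(c_2) = f(1.377500) = -0.102494
  f(a) × f(c) ≥ 0, new interval: [1.377500, 1.505000]

After 2 iteration(s), the approximation is c_2 = 1.377500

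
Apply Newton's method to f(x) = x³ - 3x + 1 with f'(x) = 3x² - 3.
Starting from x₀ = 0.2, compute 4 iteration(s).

f(x) = x³ - 3x + 1
f'(x) = 3x² - 3
x₀ = 0.2

Newton-Raphson formula: x_{n+1} = x_n - f(x_n)/f'(x_n)

Iteration 1:
  f(0.200000) = 0.408000
  f'(0.200000) = -2.880000
  x_1 = 0.200000 - 0.408000/(-2.880000) = 0.341667
Iteration 2:
  f(0.341667) = 0.014885
  f'(0.341667) = -2.649792
  x_2 = 0.341667 - 0.014885/(-2.649792) = 0.347284
Iteration 3:
  f(0.347284) = 0.000033
  f'(0.347284) = -2.638181
  x_3 = 0.347284 - 0.000033/(-2.638181) = 0.347296
Iteration 4:
  f(0.347296) = 0.000000
  f'(0.347296) = -2.638156
  x_4 = 0.347296 - 0.000000/(-2.638156) = 0.347296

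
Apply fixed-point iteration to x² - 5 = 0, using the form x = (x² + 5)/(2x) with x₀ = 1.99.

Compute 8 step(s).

Equation: x² - 5 = 0
Fixed-point form: x = (x² + 5)/(2x)
x₀ = 1.99

x_1 = g(1.990000) = 2.251281
x_2 = g(2.251281) = 2.236119
x_3 = g(2.236119) = 2.236068
x_4 = g(2.236068) = 2.236068
x_5 = g(2.236068) = 2.236068
x_6 = g(2.236068) = 2.236068
x_7 = g(2.236068) = 2.236068
x_8 = g(2.236068) = 2.236068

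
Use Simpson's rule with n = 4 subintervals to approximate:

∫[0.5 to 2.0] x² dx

f(x) = x²
a = 0.5, b = 2.0, n = 4
h = (b - a)/n = 0.375000

Simpson's rule: (h/3)[f(x₀) + 4f(x₁) + 2f(x₂) + ... + f(xₙ)]

x_0 = 0.5000, f(x_0) = 0.250000, coefficient = 1
x_1 = 0.8750, f(x_1) = 0.765625, coefficient = 4
x_2 = 1.2500, f(x_2) = 1.562500, coefficient = 2
x_3 = 1.6250, f(x_3) = 2.640625, coefficient = 4
x_4 = 2.0000, f(x_4) = 4.000000, coefficient = 1

I ≈ (0.375000/3) × 21.000000 = 2.625000
Exact value: 2.625000
Error: 0.000000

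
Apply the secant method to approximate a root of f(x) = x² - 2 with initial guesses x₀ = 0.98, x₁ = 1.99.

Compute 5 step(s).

f(x) = x² - 2
x₀ = 0.98, x₁ = 1.99

Secant formula: x_{n+1} = x_n - f(x_n)(x_n - x_{n-1})/(f(x_n) - f(x_{n-1}))

Iteration 1:
  f(0.980000) = -1.039600
  f(1.990000) = 1.960100
  x_2 = 1.990000 - 1.960100×(1.990000 - 0.980000)/(1.960100 - (-1.039600))
       = 1.330034
Iteration 2:
  f(1.990000) = 1.960100
  f(1.330034) = -0.231010
  x_3 = 1.330034 - (-0.231010)×(1.330034 - 1.990000)/(-0.231010 - 1.960100)
       = 1.399614
Iteration 3:
  f(1.330034) = -0.231010
  f(1.399614) = -0.041079
  x_4 = 1.399614 - (-0.041079)×(1.399614 - 1.330034)/(-0.041079 - (-0.231010))
       = 1.414664
Iteration 4:
  f(1.399614) = -0.041079
  f(1.414664) = 0.001274
  x_5 = 1.414664 - 0.001274×(1.414664 - 1.399614)/(0.001274 - (-0.041079))
       = 1.414211
Iteration 5:
  f(1.414664) = 0.001274
  f(1.414211) = -0.000007
  x_6 = 1.414211 - (-0.000007)×(1.414211 - 1.414664)/(-0.000007 - 0.001274)
       = 1.414214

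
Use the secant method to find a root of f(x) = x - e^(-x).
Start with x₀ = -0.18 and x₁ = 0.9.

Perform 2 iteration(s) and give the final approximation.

f(x) = x - e^(-x)
x₀ = -0.18, x₁ = 0.9

Secant formula: x_{n+1} = x_n - f(x_n)(x_n - x_{n-1})/(f(x_n) - f(x_{n-1}))

Iteration 1:
  f(-0.180000) = -1.377217
  f(0.900000) = 0.493430
  x_2 = 0.900000 - 0.493430×(0.900000 - (-0.180000))/(0.493430 - (-1.377217))
       = 0.615123
Iteration 2:
  f(0.900000) = 0.493430
  f(0.615123) = 0.074548
  x_3 = 0.615123 - 0.074548×(0.615123 - 0.900000)/(0.074548 - 0.493430)
       = 0.564423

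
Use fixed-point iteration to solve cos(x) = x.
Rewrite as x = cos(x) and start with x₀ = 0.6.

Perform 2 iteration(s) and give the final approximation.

Equation: cos(x) = x
Fixed-point form: x = cos(x)
x₀ = 0.6

x_1 = g(0.600000) = 0.825336
x_2 = g(0.825336) = 0.678310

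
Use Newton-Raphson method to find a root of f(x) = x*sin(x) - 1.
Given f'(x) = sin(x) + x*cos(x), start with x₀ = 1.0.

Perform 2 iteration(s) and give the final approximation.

f(x) = x*sin(x) - 1
f'(x) = sin(x) + x*cos(x)
x₀ = 1.0

Newton-Raphson formula: x_{n+1} = x_n - f(x_n)/f'(x_n)

Iteration 1:
  f(1.000000) = -0.158529
  f'(1.000000) = 1.381773
  x_1 = 1.000000 - (-0.158529)/1.381773 = 1.114729
Iteration 2:
  f(1.114729) = 0.000794
  f'(1.114729) = 1.388741
  x_2 = 1.114729 - 0.000794/1.388741 = 1.114157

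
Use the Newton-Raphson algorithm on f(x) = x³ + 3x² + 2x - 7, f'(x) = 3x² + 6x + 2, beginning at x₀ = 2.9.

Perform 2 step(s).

f(x) = x³ + 3x² + 2x - 7
f'(x) = 3x² + 6x + 2
x₀ = 2.9

Newton-Raphson formula: x_{n+1} = x_n - f(x_n)/f'(x_n)

Iteration 1:
  f(2.900000) = 48.419000
  f'(2.900000) = 44.630000
  x_1 = 2.900000 - 48.419000/44.630000 = 1.815102
Iteration 2:
  f(1.815102) = 12.494015
  f'(1.815102) = 22.774397
  x_2 = 1.815102 - 12.494015/22.774397 = 1.266503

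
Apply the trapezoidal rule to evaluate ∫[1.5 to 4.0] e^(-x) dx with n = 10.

f(x) = e^(-x)
a = 1.5, b = 4.0, n = 10
h = (b - a)/n = 0.250000

Trapezoidal rule: (h/2)[f(x₀) + 2f(x₁) + 2f(x₂) + ... + f(xₙ)]

x_0 = 1.5000, f(x_0) = 0.223130, coefficient = 1
x_1 = 1.7500, f(x_1) = 0.173774, coefficient = 2
x_2 = 2.0000, f(x_2) = 0.135335, coefficient = 2
x_3 = 2.2500, f(x_3) = 0.105399, coefficient = 2
x_4 = 2.5000, f(x_4) = 0.082085, coefficient = 2
x_5 = 2.7500, f(x_5) = 0.063928, coefficient = 2
x_6 = 3.0000, f(x_6) = 0.049787, coefficient = 2
x_7 = 3.2500, f(x_7) = 0.038774, coefficient = 2
x_8 = 3.5000, f(x_8) = 0.030197, coefficient = 2
x_9 = 3.7500, f(x_9) = 0.023518, coefficient = 2
x_10 = 4.0000, f(x_10) = 0.018316, coefficient = 1

I ≈ (0.250000/2) × 1.647041 = 0.205880
Exact value: 0.204815
Error: 0.001066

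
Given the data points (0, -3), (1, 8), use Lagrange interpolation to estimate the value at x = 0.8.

Lagrange interpolation formula:
P(x) = Σ yᵢ × Lᵢ(x)
where Lᵢ(x) = Π_{j≠i} (x - xⱼ)/(xᵢ - xⱼ)

L_0(0.8) = (0.8 - 1)/(0 - 1) = 0.200000
L_1(0.8) = (0.8 - 0)/(1 - 0) = 0.800000

P(0.8) = (-3)×L_0(0.8) + 8×L_1(0.8)
P(0.8) = 5.800000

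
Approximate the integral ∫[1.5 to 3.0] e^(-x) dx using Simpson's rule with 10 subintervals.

f(x) = e^(-x)
a = 1.5, b = 3.0, n = 10
h = (b - a)/n = 0.150000

Simpson's rule: (h/3)[f(x₀) + 4f(x₁) + 2f(x₂) + ... + f(xₙ)]

x_0 = 1.5000, f(x_0) = 0.223130, coefficient = 1
x_1 = 1.6500, f(x_1) = 0.192050, coefficient = 4
x_2 = 1.8000, f(x_2) = 0.165299, coefficient = 2
x_3 = 1.9500, f(x_3) = 0.142274, coefficient = 4
x_4 = 2.1000, f(x_4) = 0.122456, coefficient = 2
x_5 = 2.2500, f(x_5) = 0.105399, coefficient = 4
x_6 = 2.4000, f(x_6) = 0.090718, coefficient = 2
x_7 = 2.5500, f(x_7) = 0.078082, coefficient = 4
x_8 = 2.7000, f(x_8) = 0.067206, coefficient = 2
x_9 = 2.8500, f(x_9) = 0.057844, coefficient = 4
x_10 = 3.0000, f(x_10) = 0.049787, coefficient = 1

I ≈ (0.150000/3) × 3.466872 = 0.173344
Exact value: 0.173343
Error: 0.000000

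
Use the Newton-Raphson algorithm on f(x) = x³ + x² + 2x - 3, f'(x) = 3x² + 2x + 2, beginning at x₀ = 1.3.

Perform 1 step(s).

f(x) = x³ + x² + 2x - 3
f'(x) = 3x² + 2x + 2
x₀ = 1.3

Newton-Raphson formula: x_{n+1} = x_n - f(x_n)/f'(x_n)

Iteration 1:
  f(1.300000) = 3.487000
  f'(1.300000) = 9.670000
  x_1 = 1.300000 - 3.487000/9.670000 = 0.939400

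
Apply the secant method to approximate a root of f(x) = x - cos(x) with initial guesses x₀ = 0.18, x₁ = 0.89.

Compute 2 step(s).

f(x) = x - cos(x)
x₀ = 0.18, x₁ = 0.89

Secant formula: x_{n+1} = x_n - f(x_n)(x_n - x_{n-1})/(f(x_n) - f(x_{n-1}))

Iteration 1:
  f(0.180000) = -0.803844
  f(0.890000) = 0.260588
  x_2 = 0.890000 - 0.260588×(0.890000 - 0.180000)/(0.260588 - (-0.803844))
       = 0.716182
Iteration 2:
  f(0.890000) = 0.260588
  f(0.716182) = -0.038136
  x_3 = 0.716182 - (-0.038136)×(0.716182 - 0.890000)/(-0.038136 - 0.260588)
       = 0.738372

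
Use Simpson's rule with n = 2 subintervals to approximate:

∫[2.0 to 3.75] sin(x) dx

f(x) = sin(x)
a = 2.0, b = 3.75, n = 2
h = (b - a)/n = 0.875000

Simpson's rule: (h/3)[f(x₀) + 4f(x₁) + 2f(x₂) + ... + f(xₙ)]

x_0 = 2.0000, f(x_0) = 0.909297, coefficient = 1
x_1 = 2.8750, f(x_1) = 0.263446, coefficient = 4
x_2 = 3.7500, f(x_2) = -0.571561, coefficient = 1

I ≈ (0.875000/3) × 1.391520 = 0.405860
Exact value: 0.404413
Error: 0.001448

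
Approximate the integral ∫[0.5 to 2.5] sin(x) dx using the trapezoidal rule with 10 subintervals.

f(x) = sin(x)
a = 0.5, b = 2.5, n = 10
h = (b - a)/n = 0.200000

Trapezoidal rule: (h/2)[f(x₀) + 2f(x₁) + 2f(x₂) + ... + f(xₙ)]

x_0 = 0.5000, f(x_0) = 0.479426, coefficient = 1
x_1 = 0.7000, f(x_1) = 0.644218, coefficient = 2
x_2 = 0.9000, f(x_2) = 0.783327, coefficient = 2
x_3 = 1.1000, f(x_3) = 0.891207, coefficient = 2
x_4 = 1.3000, f(x_4) = 0.963558, coefficient = 2
x_5 = 1.5000, f(x_5) = 0.997495, coefficient = 2
x_6 = 1.7000, f(x_6) = 0.991665, coefficient = 2
x_7 = 1.9000, f(x_7) = 0.946300, coefficient = 2
x_8 = 2.1000, f(x_8) = 0.863209, coefficient = 2
x_9 = 2.3000, f(x_9) = 0.745705, coefficient = 2
x_10 = 2.5000, f(x_10) = 0.598472, coefficient = 1

I ≈ (0.200000/2) × 16.731267 = 1.673127
Exact value: 1.678726
Error: 0.005599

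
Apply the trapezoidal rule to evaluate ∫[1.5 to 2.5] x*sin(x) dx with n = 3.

f(x) = x*sin(x)
a = 1.5, b = 2.5, n = 3
h = (b - a)/n = 0.333333

Trapezoidal rule: (h/2)[f(x₀) + 2f(x₁) + 2f(x₂) + ... + f(xₙ)]

x_0 = 1.5000, f(x_0) = 1.496242, coefficient = 1
x_1 = 1.8333, f(x_1) = 1.770514, coefficient = 2
x_2 = 2.1667, f(x_2) = 1.793264, coefficient = 2
x_3 = 2.5000, f(x_3) = 1.496180, coefficient = 1

I ≈ (0.333333/2) × 10.119978 = 1.686663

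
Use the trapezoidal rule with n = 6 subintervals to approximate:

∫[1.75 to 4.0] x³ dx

f(x) = x³
a = 1.75, b = 4.0, n = 6
h = (b - a)/n = 0.375000

Trapezoidal rule: (h/2)[f(x₀) + 2f(x₁) + 2f(x₂) + ... + f(xₙ)]

x_0 = 1.7500, f(x_0) = 5.359375, coefficient = 1
x_1 = 2.1250, f(x_1) = 9.595703, coefficient = 2
x_2 = 2.5000, f(x_2) = 15.625000, coefficient = 2
x_3 = 2.8750, f(x_3) = 23.763672, coefficient = 2
x_4 = 3.2500, f(x_4) = 34.328125, coefficient = 2
x_5 = 3.6250, f(x_5) = 47.634766, coefficient = 2
x_6 = 4.0000, f(x_6) = 64.000000, coefficient = 1

I ≈ (0.375000/2) × 331.253906 = 62.110107
Exact value: 61.655273
Error: 0.454834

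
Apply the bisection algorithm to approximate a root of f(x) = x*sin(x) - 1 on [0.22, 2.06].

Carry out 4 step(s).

f(x) = x*sin(x) - 1
Initial interval: [0.22, 2.06]

Iteration 1:
  c_1 = (0.220000 + 2.060000)/2 = 1.140000
  f(c_1) = f(1.140000) = 0.035842
  f(a) × f(c) < 0, new interval: [0.220000, 1.140000]
Iteration 2:
  c_2 = (0.220000 + 1.140000)/2 = 0.680000
  f(c_2) = f(0.680000) = -0.572421
  f(a) × f(c) ≥ 0, new interval: [0.680000, 1.140000]
Iteration 3:
  c_3 = (0.680000 + 1.140000)/2 = 0.910000
  f(c_3) = f(0.910000) = -0.281552
  f(a) × f(c) ≥ 0, new interval: [0.910000, 1.140000]
Iteration 4:
  c_4 = (0.910000 + 1.140000)/2 = 1.025000
  f(c_4) = f(1.025000) = -0.123918
  f(a) × f(c) ≥ 0, new interval: [1.025000, 1.140000]

After 4 iteration(s), the approximation is c_4 = 1.025000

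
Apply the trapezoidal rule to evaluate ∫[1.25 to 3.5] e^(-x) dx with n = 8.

f(x) = e^(-x)
a = 1.25, b = 3.5, n = 8
h = (b - a)/n = 0.281250

Trapezoidal rule: (h/2)[f(x₀) + 2f(x₁) + 2f(x₂) + ... + f(xₙ)]

x_0 = 1.2500, f(x_0) = 0.286505, coefficient = 1
x_1 = 1.5312, f(x_1) = 0.216265, coefficient = 2
x_2 = 1.8125, f(x_2) = 0.163246, coefficient = 2
x_3 = 2.0938, f(x_3) = 0.123224, coefficient = 2
x_4 = 2.3750, f(x_4) = 0.093014, coefficient = 2
x_5 = 2.6562, f(x_5) = 0.070211, coefficient = 2
x_6 = 2.9375, f(x_6) = 0.052998, coefficient = 2
x_7 = 3.2188, f(x_7) = 0.040005, coefficient = 2
x_8 = 3.5000, f(x_8) = 0.030197, coefficient = 1

I ≈ (0.281250/2) × 1.834629 = 0.257995
Exact value: 0.256307
Error: 0.001687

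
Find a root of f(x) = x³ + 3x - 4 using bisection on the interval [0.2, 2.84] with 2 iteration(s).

f(x) = x³ + 3x - 4
Initial interval: [0.2, 2.84]

Iteration 1:
  c_1 = (0.200000 + 2.840000)/2 = 1.520000
  f(c_1) = f(1.520000) = 4.071808
  f(a) × f(c) < 0, new interval: [0.200000, 1.520000]
Iteration 2:
  c_2 = (0.200000 + 1.520000)/2 = 0.860000
  f(c_2) = f(0.860000) = -0.783944
  f(a) × f(c) ≥ 0, new interval: [0.860000, 1.520000]

After 2 iteration(s), the approximation is c_2 = 0.860000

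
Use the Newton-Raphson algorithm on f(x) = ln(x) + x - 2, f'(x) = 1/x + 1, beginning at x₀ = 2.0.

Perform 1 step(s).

f(x) = ln(x) + x - 2
f'(x) = 1/x + 1
x₀ = 2.0

Newton-Raphson formula: x_{n+1} = x_n - f(x_n)/f'(x_n)

Iteration 1:
  f(2.000000) = 0.693147
  f'(2.000000) = 1.500000
  x_1 = 2.000000 - 0.693147/1.500000 = 1.537902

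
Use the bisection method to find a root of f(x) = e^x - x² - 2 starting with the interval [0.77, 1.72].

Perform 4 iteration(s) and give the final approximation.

f(x) = e^x - x² - 2
Initial interval: [0.77, 1.72]

Iteration 1:
  c_1 = (0.770000 + 1.720000)/2 = 1.245000
  f(c_1) = f(1.245000) = -0.077090
  f(a) × f(c) ≥ 0, new interval: [1.245000, 1.720000]
Iteration 2:
  c_2 = (1.245000 + 1.720000)/2 = 1.482500
  f(c_2) = f(1.482500) = 0.206136
  f(a) × f(c) < 0, new interval: [1.245000, 1.482500]
Iteration 3:
  c_3 = (1.245000 + 1.482500)/2 = 1.363750
  f(c_3) = f(1.363750) = 0.051017
  f(a) × f(c) < 0, new interval: [1.245000, 1.363750]
Iteration 4:
  c_4 = (1.245000 + 1.363750)/2 = 1.304375
  f(c_4) = f(1.304375) = -0.016009
  f(a) × f(c) ≥ 0, new interval: [1.304375, 1.363750]

After 4 iteration(s), the approximation is c_4 = 1.304375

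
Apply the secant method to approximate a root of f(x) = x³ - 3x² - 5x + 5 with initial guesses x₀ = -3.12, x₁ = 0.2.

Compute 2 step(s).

f(x) = x³ - 3x² - 5x + 5
x₀ = -3.12, x₁ = 0.2

Secant formula: x_{n+1} = x_n - f(x_n)(x_n - x_{n-1})/(f(x_n) - f(x_{n-1}))

Iteration 1:
  f(-3.120000) = -38.974528
  f(0.200000) = 3.888000
  x_2 = 0.200000 - 3.888000×(0.200000 - (-3.120000))/(3.888000 - (-38.974528))
       = -0.101153
Iteration 2:
  f(0.200000) = 3.888000
  f(-0.101153) = 5.474032
  x_3 = -0.101153 - 5.474032×(-0.101153 - 0.200000)/(5.474032 - 3.888000)
       = 0.938245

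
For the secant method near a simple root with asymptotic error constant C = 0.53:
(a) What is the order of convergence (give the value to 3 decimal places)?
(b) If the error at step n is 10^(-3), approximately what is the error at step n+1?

(a) Secant method has superlinear convergence with order φ = (1+√5)/2 ≈ 1.618.
    This means |e_{n+1}| ≈ C|e_n|^1.618.

(b) With |e_n| = 10^(-3) and C = 0.53:
    |e_{n+1}| ≈ 0.53 × (10^(-3))^1.618 = 0.53 × 10^(-4.85)

(a) ≈ 1.618 (golden ratio); (b) |e_{n+1}| ≈ 7.416e-06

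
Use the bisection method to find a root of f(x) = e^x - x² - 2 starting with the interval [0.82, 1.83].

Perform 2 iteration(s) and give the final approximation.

f(x) = e^x - x² - 2
Initial interval: [0.82, 1.83]

Iteration 1:
  c_1 = (0.820000 + 1.830000)/2 = 1.325000
  f(c_1) = f(1.325000) = 0.006560
  f(a) × f(c) < 0, new interval: [0.820000, 1.325000]
Iteration 2:
  c_2 = (0.820000 + 1.325000)/2 = 1.072500
  f(c_2) = f(1.072500) = -0.227579
  f(a) × f(c) ≥ 0, new interval: [1.072500, 1.325000]

After 2 iteration(s), the approximation is c_2 = 1.072500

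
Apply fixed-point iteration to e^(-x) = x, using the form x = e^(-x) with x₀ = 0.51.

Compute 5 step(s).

Equation: e^(-x) = x
Fixed-point form: x = e^(-x)
x₀ = 0.51

x_1 = g(0.510000) = 0.600496
x_2 = g(0.600496) = 0.548540
x_3 = g(0.548540) = 0.577793
x_4 = g(0.577793) = 0.561135
x_5 = g(0.561135) = 0.570561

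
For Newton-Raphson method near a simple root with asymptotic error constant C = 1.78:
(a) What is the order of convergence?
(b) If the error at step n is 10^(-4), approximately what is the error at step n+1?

(a) Newton-Raphson has quadratic (order 2) convergence near simple roots.
    This means |e_{n+1}| ≈ C|e_n|².

(b) With |e_n| = 10^(-4) and C = 1.78:
    |e_{n+1}| ≈ 1.78 × (10^(-4))² = 1.78 × 10^(-8)

(a) 2 (quadratic); (b) |e_{n+1}| ≈ 1.780e-08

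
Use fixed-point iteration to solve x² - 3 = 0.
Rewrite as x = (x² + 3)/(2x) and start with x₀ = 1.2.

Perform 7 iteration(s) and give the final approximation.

Equation: x² - 3 = 0
Fixed-point form: x = (x² + 3)/(2x)
x₀ = 1.2

x_1 = g(1.200000) = 1.850000
x_2 = g(1.850000) = 1.735811
x_3 = g(1.735811) = 1.732055
x_4 = g(1.732055) = 1.732051
x_5 = g(1.732051) = 1.732051
x_6 = g(1.732051) = 1.732051
x_7 = g(1.732051) = 1.732051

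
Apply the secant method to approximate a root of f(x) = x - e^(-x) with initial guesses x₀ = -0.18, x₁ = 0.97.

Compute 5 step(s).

f(x) = x - e^(-x)
x₀ = -0.18, x₁ = 0.97

Secant formula: x_{n+1} = x_n - f(x_n)(x_n - x_{n-1})/(f(x_n) - f(x_{n-1}))

Iteration 1:
  f(-0.180000) = -1.377217
  f(0.970000) = 0.590917
  x_2 = 0.970000 - 0.590917×(0.970000 - (-0.180000))/(0.590917 - (-1.377217))
       = 0.624721
Iteration 2:
  f(0.970000) = 0.590917
  f(0.624721) = 0.089311
  x_3 = 0.624721 - 0.089311×(0.624721 - 0.970000)/(0.089311 - 0.590917)
       = 0.563245
Iteration 3:
  f(0.624721) = 0.089311
  f(0.563245) = -0.006114
  x_4 = 0.563245 - (-0.006114)×(0.563245 - 0.624721)/(-0.006114 - 0.089311)
       = 0.567184
Iteration 4:
  f(0.563245) = -0.006114
  f(0.567184) = 0.000063
  x_5 = 0.567184 - 0.000063×(0.567184 - 0.563245)/(0.000063 - (-0.006114))
       = 0.567143
Iteration 5:
  f(0.567184) = 0.000063
  f(0.567143) = 0.000000
  x_6 = 0.567143 - 0.000000×(0.567143 - 0.567184)/(0.000000 - 0.000063)
       = 0.567143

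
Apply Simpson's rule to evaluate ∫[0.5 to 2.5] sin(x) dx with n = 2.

f(x) = sin(x)
a = 0.5, b = 2.5, n = 2
h = (b - a)/n = 1.000000

Simpson's rule: (h/3)[f(x₀) + 4f(x₁) + 2f(x₂) + ... + f(xₙ)]

x_0 = 0.5000, f(x_0) = 0.479426, coefficient = 1
x_1 = 1.5000, f(x_1) = 0.997495, coefficient = 4
x_2 = 2.5000, f(x_2) = 0.598472, coefficient = 1

I ≈ (1.000000/3) × 5.067878 = 1.689293
Exact value: 1.678726
Error: 0.010566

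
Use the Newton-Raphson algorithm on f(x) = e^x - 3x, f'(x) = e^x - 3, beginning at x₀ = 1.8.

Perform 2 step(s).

f(x) = e^x - 3x
f'(x) = e^x - 3
x₀ = 1.8

Newton-Raphson formula: x_{n+1} = x_n - f(x_n)/f'(x_n)

Iteration 1:
  f(1.800000) = 0.649647
  f'(1.800000) = 3.049647
  x_1 = 1.800000 - 0.649647/3.049647 = 1.586976
Iteration 2:
  f(1.586976) = 0.128015
  f'(1.586976) = 1.888943
  x_2 = 1.586976 - 0.128015/1.888943 = 1.519206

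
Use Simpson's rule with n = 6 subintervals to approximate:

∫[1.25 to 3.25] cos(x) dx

f(x) = cos(x)
a = 1.25, b = 3.25, n = 6
h = (b - a)/n = 0.333333

Simpson's rule: (h/3)[f(x₀) + 4f(x₁) + 2f(x₂) + ... + f(xₙ)]

x_0 = 1.2500, f(x_0) = 0.315322, coefficient = 1
x_1 = 1.5833, f(x_1) = -0.012537, coefficient = 4
x_2 = 1.9167, f(x_2) = -0.339016, coefficient = 2
x_3 = 2.2500, f(x_3) = -0.628174, coefficient = 4
x_4 = 2.5833, f(x_4) = -0.848178, coefficient = 2
x_5 = 2.9167, f(x_5) = -0.974811, coefficient = 4
x_6 = 3.2500, f(x_6) = -0.994130, coefficient = 1

I ≈ (0.333333/3) × -9.515279 = -1.057253
Exact value: -1.057180
Error: 0.000073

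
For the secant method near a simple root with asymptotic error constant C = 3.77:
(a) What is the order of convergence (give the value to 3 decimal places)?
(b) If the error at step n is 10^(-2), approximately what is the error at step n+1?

(a) Secant method has superlinear convergence with order φ = (1+√5)/2 ≈ 1.618.
    This means |e_{n+1}| ≈ C|e_n|^1.618.

(b) With |e_n| = 10^(-2) and C = 3.77:
    |e_{n+1}| ≈ 3.77 × (10^(-2))^1.618 = 3.77 × 10^(-3.24)

(a) ≈ 1.618 (golden ratio); (b) |e_{n+1}| ≈ 2.189e-03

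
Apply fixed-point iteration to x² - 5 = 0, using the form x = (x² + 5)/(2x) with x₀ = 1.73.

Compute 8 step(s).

Equation: x² - 5 = 0
Fixed-point form: x = (x² + 5)/(2x)
x₀ = 1.73

x_1 = g(1.730000) = 2.310087
x_2 = g(2.310087) = 2.237254
x_3 = g(2.237254) = 2.236068
x_4 = g(2.236068) = 2.236068
x_5 = g(2.236068) = 2.236068
x_6 = g(2.236068) = 2.236068
x_7 = g(2.236068) = 2.236068
x_8 = g(2.236068) = 2.236068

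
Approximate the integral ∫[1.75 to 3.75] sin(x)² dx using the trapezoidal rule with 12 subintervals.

f(x) = sin(x)²
a = 1.75, b = 3.75, n = 12
h = (b - a)/n = 0.166667

Trapezoidal rule: (h/2)[f(x₀) + 2f(x₁) + 2f(x₂) + ... + f(xₙ)]

x_0 = 1.7500, f(x_0) = 0.968228, coefficient = 1
x_1 = 1.9167, f(x_1) = 0.885068, coefficient = 2
x_2 = 2.0833, f(x_2) = 0.759518, coefficient = 2
x_3 = 2.2500, f(x_3) = 0.605398, coefficient = 2
x_4 = 2.4167, f(x_4) = 0.439675, coefficient = 2
x_5 = 2.5833, f(x_5) = 0.280593, coefficient = 2
x_6 = 2.7500, f(x_6) = 0.145665, coefficient = 2
x_7 = 2.9167, f(x_7) = 0.049744, coefficient = 2
x_8 = 3.0833, f(x_8) = 0.003390, coefficient = 2
x_9 = 3.2500, f(x_9) = 0.011706, coefficient = 2
x_10 = 3.4167, f(x_10) = 0.073776, coefficient = 2
x_11 = 3.5833, f(x_11) = 0.182768, coefficient = 2
x_12 = 3.7500, f(x_12) = 0.326682, coefficient = 1

I ≈ (0.166667/2) × 8.169516 = 0.680793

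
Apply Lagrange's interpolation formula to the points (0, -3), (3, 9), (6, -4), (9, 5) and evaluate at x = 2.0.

Lagrange interpolation formula:
P(x) = Σ yᵢ × Lᵢ(x)
where Lᵢ(x) = Π_{j≠i} (x - xⱼ)/(xᵢ - xⱼ)

L_0(2.0) = (2.0 - 3)/(0 - 3) × (2.0 - 6)/(0 - 6) × (2.0 - 9)/(0 - 9) = 0.172840
L_1(2.0) = (2.0 - 0)/(3 - 0) × (2.0 - 6)/(3 - 6) × (2.0 - 9)/(3 - 9) = 1.037037
L_2(2.0) = (2.0 - 0)/(6 - 0) × (2.0 - 3)/(6 - 3) × (2.0 - 9)/(6 - 9) = -0.259259
L_3(2.0) = (2.0 - 0)/(9 - 0) × (2.0 - 3)/(9 - 3) × (2.0 - 6)/(9 - 6) = 0.049383

P(2.0) = (-3)×L_0(2.0) + 9×L_1(2.0) + (-4)×L_2(2.0) + 5×L_3(2.0)
P(2.0) = 10.098765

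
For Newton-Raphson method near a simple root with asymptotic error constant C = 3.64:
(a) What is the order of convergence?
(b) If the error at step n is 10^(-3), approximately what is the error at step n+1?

(a) Newton-Raphson has quadratic (order 2) convergence near simple roots.
    This means |e_{n+1}| ≈ C|e_n|².

(b) With |e_n| = 10^(-3) and C = 3.64:
    |e_{n+1}| ≈ 3.64 × (10^(-3))² = 3.64 × 10^(-6)

(a) 2 (quadratic); (b) |e_{n+1}| ≈ 3.640e-06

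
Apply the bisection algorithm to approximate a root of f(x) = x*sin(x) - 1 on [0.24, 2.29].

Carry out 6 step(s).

f(x) = x*sin(x) - 1
Initial interval: [0.24, 2.29]

Iteration 1:
  c_1 = (0.240000 + 2.290000)/2 = 1.265000
  f(c_1) = f(1.265000) = 0.206314
  f(a) × f(c) < 0, new interval: [0.240000, 1.265000]
Iteration 2:
  c_2 = (0.240000 + 1.265000)/2 = 0.752500
  f(c_2) = f(0.752500) = -0.485692
  f(a) × f(c) ≥ 0, new interval: [0.752500, 1.265000]
Iteration 3:
  c_3 = (0.752500 + 1.265000)/2 = 1.008750
  f(c_3) = f(1.008750) = -0.146430
  f(a) × f(c) ≥ 0, new interval: [1.008750, 1.265000]
Iteration 4:
  c_4 = (1.008750 + 1.265000)/2 = 1.136875
  f(c_4) = f(1.136875) = 0.031514
  f(a) × f(c) < 0, new interval: [1.008750, 1.136875]
Iteration 5:
  c_5 = (1.008750 + 1.136875)/2 = 1.072812
  f(c_5) = f(1.072812) = -0.057483
  f(a) × f(c) ≥ 0, new interval: [1.072812, 1.136875]
Iteration 6:
  c_6 = (1.072812 + 1.136875)/2 = 1.104844
  f(c_6) = f(1.104844) = -0.012939
  f(a) × f(c) ≥ 0, new interval: [1.104844, 1.136875]

After 6 iteration(s), the approximation is c_6 = 1.104844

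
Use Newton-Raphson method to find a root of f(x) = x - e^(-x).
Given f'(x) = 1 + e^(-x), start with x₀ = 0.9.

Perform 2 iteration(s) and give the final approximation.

f(x) = x - e^(-x)
f'(x) = 1 + e^(-x)
x₀ = 0.9

Newton-Raphson formula: x_{n+1} = x_n - f(x_n)/f'(x_n)

Iteration 1:
  f(0.900000) = 0.493430
  f'(0.900000) = 1.406570
  x_1 = 0.900000 - 0.493430/1.406570 = 0.549196
Iteration 2:
  f(0.549196) = -0.028218
  f'(0.549196) = 1.577414
  x_2 = 0.549196 - (-0.028218)/1.577414 = 0.567085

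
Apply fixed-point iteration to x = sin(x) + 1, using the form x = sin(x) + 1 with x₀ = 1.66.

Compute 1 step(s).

Equation: x = sin(x) + 1
Fixed-point form: x = sin(x) + 1
x₀ = 1.66

x_1 = g(1.660000) = 1.996024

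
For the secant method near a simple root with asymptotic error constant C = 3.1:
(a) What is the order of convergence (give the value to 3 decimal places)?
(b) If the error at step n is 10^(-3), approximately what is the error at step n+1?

(a) Secant method has superlinear convergence with order φ = (1+√5)/2 ≈ 1.618.
    This means |e_{n+1}| ≈ C|e_n|^1.618.

(b) With |e_n| = 10^(-3) and C = 3.1:
    |e_{n+1}| ≈ 3.1 × (10^(-3))^1.618 = 3.1 × 10^(-4.85)

(a) ≈ 1.618 (golden ratio); (b) |e_{n+1}| ≈ 4.338e-05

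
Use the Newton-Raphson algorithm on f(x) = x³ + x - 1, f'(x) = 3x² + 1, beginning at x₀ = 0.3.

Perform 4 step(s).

f(x) = x³ + x - 1
f'(x) = 3x² + 1
x₀ = 0.3

Newton-Raphson formula: x_{n+1} = x_n - f(x_n)/f'(x_n)

Iteration 1:
  f(0.300000) = -0.673000
  f'(0.300000) = 1.270000
  x_1 = 0.300000 - (-0.673000)/1.270000 = 0.829921
Iteration 2:
  f(0.829921) = 0.401546
  f'(0.829921) = 3.066308
  x_2 = 0.829921 - 0.401546/3.066308 = 0.698967
Iteration 3:
  f(0.698967) = 0.040451
  f'(0.698967) = 2.465665
  x_3 = 0.698967 - 0.040451/2.465665 = 0.682561
Iteration 4:
  f(0.682561) = 0.000560
  f'(0.682561) = 2.397670
  x_4 = 0.682561 - 0.000560/2.397670 = 0.682328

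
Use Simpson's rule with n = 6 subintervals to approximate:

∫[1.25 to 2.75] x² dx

f(x) = x²
a = 1.25, b = 2.75, n = 6
h = (b - a)/n = 0.250000

Simpson's rule: (h/3)[f(x₀) + 4f(x₁) + 2f(x₂) + ... + f(xₙ)]

x_0 = 1.2500, f(x_0) = 1.562500, coefficient = 1
x_1 = 1.5000, f(x_1) = 2.250000, coefficient = 4
x_2 = 1.7500, f(x_2) = 3.062500, coefficient = 2
x_3 = 2.0000, f(x_3) = 4.000000, coefficient = 4
x_4 = 2.2500, f(x_4) = 5.062500, coefficient = 2
x_5 = 2.5000, f(x_5) = 6.250000, coefficient = 4
x_6 = 2.7500, f(x_6) = 7.562500, coefficient = 1

I ≈ (0.250000/3) × 75.375000 = 6.281250
Exact value: 6.281250
Error: 0.000000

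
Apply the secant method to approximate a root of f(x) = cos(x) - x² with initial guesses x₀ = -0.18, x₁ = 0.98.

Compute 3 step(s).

f(x) = cos(x) - x²
x₀ = -0.18, x₁ = 0.98

Secant formula: x_{n+1} = x_n - f(x_n)(x_n - x_{n-1})/(f(x_n) - f(x_{n-1}))

Iteration 1:
  f(-0.180000) = 0.951444
  f(0.980000) = -0.403377
  x_2 = 0.980000 - (-0.403377)×(0.980000 - (-0.180000))/(-0.403377 - 0.951444)
       = 0.634628
Iteration 2:
  f(0.980000) = -0.403377
  f(0.634628) = 0.402540
  x_3 = 0.634628 - 0.402540×(0.634628 - 0.980000)/(0.402540 - (-0.403377))
       = 0.807134
Iteration 3:
  f(0.634628) = 0.402540
  f(0.807134) = 0.040105
  x_4 = 0.807134 - 0.040105×(0.807134 - 0.634628)/(0.040105 - 0.402540)
       = 0.826223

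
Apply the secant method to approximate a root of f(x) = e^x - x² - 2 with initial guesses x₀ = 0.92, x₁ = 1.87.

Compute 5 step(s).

f(x) = e^x - x² - 2
x₀ = 0.92, x₁ = 1.87

Secant formula: x_{n+1} = x_n - f(x_n)(x_n - x_{n-1})/(f(x_n) - f(x_{n-1}))

Iteration 1:
  f(0.920000) = -0.337110
  f(1.870000) = 0.991396
  x_2 = 1.870000 - 0.991396×(1.870000 - 0.920000)/(0.991396 - (-0.337110))
       = 1.161063
Iteration 2:
  f(1.870000) = 0.991396
  f(1.161063) = -0.154741
  x_3 = 1.161063 - (-0.154741)×(1.161063 - 1.870000)/(-0.154741 - 0.991396)
       = 1.256778
Iteration 3:
  f(1.161063) = -0.154741
  f(1.256778) = -0.065411
  x_4 = 1.256778 - (-0.065411)×(1.256778 - 1.161063)/(-0.065411 - (-0.154741))
       = 1.326862
Iteration 4:
  f(1.256778) = -0.065411
  f(1.326862) = 0.008635
  x_5 = 1.326862 - 0.008635×(1.326862 - 1.256778)/(0.008635 - (-0.065411))
       = 1.318689
Iteration 5:
  f(1.326862) = 0.008635
  f(1.318689) = -0.000423
  x_6 = 1.318689 - (-0.000423)×(1.318689 - 1.326862)/(-0.000423 - 0.008635)
       = 1.319071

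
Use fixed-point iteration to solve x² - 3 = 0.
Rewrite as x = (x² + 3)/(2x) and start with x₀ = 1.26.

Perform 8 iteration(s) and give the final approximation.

Equation: x² - 3 = 0
Fixed-point form: x = (x² + 3)/(2x)
x₀ = 1.26

x_1 = g(1.260000) = 1.820476
x_2 = g(1.820476) = 1.734198
x_3 = g(1.734198) = 1.732052
x_4 = g(1.732052) = 1.732051
x_5 = g(1.732051) = 1.732051
x_6 = g(1.732051) = 1.732051
x_7 = g(1.732051) = 1.732051
x_8 = g(1.732051) = 1.732051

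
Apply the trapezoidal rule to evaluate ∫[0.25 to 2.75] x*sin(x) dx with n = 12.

f(x) = x*sin(x)
a = 0.25, b = 2.75, n = 12
h = (b - a)/n = 0.208333

Trapezoidal rule: (h/2)[f(x₀) + 2f(x₁) + 2f(x₂) + ... + f(xₙ)]

x_0 = 0.2500, f(x_0) = 0.061851, coefficient = 1
x_1 = 0.4583, f(x_1) = 0.202791, coefficient = 2
x_2 = 0.6667, f(x_2) = 0.412247, coefficient = 2
x_3 = 0.8750, f(x_3) = 0.671601, coefficient = 2
x_4 = 1.0833, f(x_4) = 0.957151, coefficient = 2
x_5 = 1.2917, f(x_5) = 1.241673, coefficient = 2
x_6 = 1.5000, f(x_6) = 1.496242, coefficient = 2
x_7 = 1.7083, f(x_7) = 1.692201, coefficient = 2
x_8 = 1.9167, f(x_8) = 1.803163, coefficient = 2
x_9 = 2.1250, f(x_9) = 1.806930, coefficient = 2
x_10 = 2.3333, f(x_10) = 1.687200, coefficient = 2
x_11 = 2.5417, f(x_11) = 1.434978, coefficient = 2
x_12 = 2.7500, f(x_12) = 1.049568, coefficient = 1

I ≈ (0.208333/2) × 27.923773 = 2.908726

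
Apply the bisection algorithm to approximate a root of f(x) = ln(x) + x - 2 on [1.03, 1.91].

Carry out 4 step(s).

f(x) = ln(x) + x - 2
Initial interval: [1.03, 1.91]

Iteration 1:
  c_1 = (1.030000 + 1.910000)/2 = 1.470000
  f(c_1) = f(1.470000) = -0.144738
  f(a) × f(c) ≥ 0, new interval: [1.470000, 1.910000]
Iteration 2:
  c_2 = (1.470000 + 1.910000)/2 = 1.690000
  f(c_2) = f(1.690000) = 0.214729
  f(a) × f(c) < 0, new interval: [1.470000, 1.690000]
Iteration 3:
  c_3 = (1.470000 + 1.690000)/2 = 1.580000
  f(c_3) = f(1.580000) = 0.037425
  f(a) × f(c) < 0, new interval: [1.470000, 1.580000]
Iteration 4:
  c_4 = (1.470000 + 1.580000)/2 = 1.525000
  f(c_4) = f(1.525000) = -0.053006
  f(a) × f(c) ≥ 0, new interval: [1.525000, 1.580000]

After 4 iteration(s), the approximation is c_4 = 1.525000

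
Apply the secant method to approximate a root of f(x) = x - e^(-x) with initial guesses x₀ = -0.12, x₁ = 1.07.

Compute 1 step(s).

f(x) = x - e^(-x)
x₀ = -0.12, x₁ = 1.07

Secant formula: x_{n+1} = x_n - f(x_n)(x_n - x_{n-1})/(f(x_n) - f(x_{n-1}))

Iteration 1:
  f(-0.120000) = -1.247497
  f(1.070000) = 0.726991
  x_2 = 1.070000 - 0.726991×(1.070000 - (-0.120000))/(0.726991 - (-1.247497))
       = 0.631851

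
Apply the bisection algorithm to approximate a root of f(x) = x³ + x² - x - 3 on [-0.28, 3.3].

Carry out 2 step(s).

f(x) = x³ + x² - x - 3
Initial interval: [-0.28, 3.3]

Iteration 1:
  c_1 = (-0.280000 + 3.300000)/2 = 1.510000
  f(c_1) = f(1.510000) = 1.213051
  f(a) × f(c) < 0, new interval: [-0.280000, 1.510000]
Iteration 2:
  c_2 = (-0.280000 + 1.510000)/2 = 0.615000
  f(c_2) = f(0.615000) = -3.004167
  f(a) × f(c) ≥ 0, new interval: [0.615000, 1.510000]

After 2 iteration(s), the approximation is c_2 = 0.615000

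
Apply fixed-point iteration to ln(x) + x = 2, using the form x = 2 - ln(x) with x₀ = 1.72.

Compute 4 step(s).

Equation: ln(x) + x = 2
Fixed-point form: x = 2 - ln(x)
x₀ = 1.72

x_1 = g(1.720000) = 1.457676
x_2 = g(1.457676) = 1.623157
x_3 = g(1.623157) = 1.515627
x_4 = g(1.515627) = 1.584171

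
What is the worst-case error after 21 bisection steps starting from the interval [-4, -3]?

Bisection error bound: |error| ≤ (b-a)/2^n
|error| ≤ (-3 - (-4))/2^21 = 1/2^21
|error| ≤ 0.0000004768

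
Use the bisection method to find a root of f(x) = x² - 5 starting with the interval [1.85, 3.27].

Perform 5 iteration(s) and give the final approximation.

f(x) = x² - 5
Initial interval: [1.85, 3.27]

Iteration 1:
  c_1 = (1.850000 + 3.270000)/2 = 2.560000
  f(c_1) = f(2.560000) = 1.553600
  f(a) × f(c) < 0, new interval: [1.850000, 2.560000]
Iteration 2:
  c_2 = (1.850000 + 2.560000)/2 = 2.205000
  f(c_2) = f(2.205000) = -0.137975
  f(a) × f(c) ≥ 0, new interval: [2.205000, 2.560000]
Iteration 3:
  c_3 = (2.205000 + 2.560000)/2 = 2.382500
  f(c_3) = f(2.382500) = 0.676306
  f(a) × f(c) < 0, new interval: [2.205000, 2.382500]
Iteration 4:
  c_4 = (2.205000 + 2.382500)/2 = 2.293750
  f(c_4) = f(2.293750) = 0.261289
  f(a) × f(c) < 0, new interval: [2.205000, 2.293750]
Iteration 5:
  c_5 = (2.205000 + 2.293750)/2 = 2.249375
  f(c_5) = f(2.249375) = 0.059688
  f(a) × f(c) < 0, new interval: [2.205000, 2.249375]

After 5 iteration(s), the approximation is c_5 = 2.249375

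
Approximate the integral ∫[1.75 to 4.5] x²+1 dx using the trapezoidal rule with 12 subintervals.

f(x) = x²+1
a = 1.75, b = 4.5, n = 12
h = (b - a)/n = 0.229167

Trapezoidal rule: (h/2)[f(x₀) + 2f(x₁) + 2f(x₂) + ... + f(xₙ)]

x_0 = 1.7500, f(x_0) = 4.062500, coefficient = 1
x_1 = 1.9792, f(x_1) = 4.917101, coefficient = 2
x_2 = 2.2083, f(x_2) = 5.876736, coefficient = 2
x_3 = 2.4375, f(x_3) = 6.941406, coefficient = 2
x_4 = 2.6667, f(x_4) = 8.111111, coefficient = 2
x_5 = 2.8958, f(x_5) = 9.385851, coefficient = 2
x_6 = 3.1250, f(x_6) = 10.765625, coefficient = 2
x_7 = 3.3542, f(x_7) = 12.250434, coefficient = 2
x_8 = 3.5833, f(x_8) = 13.840278, coefficient = 2
x_9 = 3.8125, f(x_9) = 15.535156, coefficient = 2
x_10 = 4.0417, f(x_10) = 17.335069, coefficient = 2
x_11 = 4.2708, f(x_11) = 19.240017, coefficient = 2
x_12 = 4.5000, f(x_12) = 21.250000, coefficient = 1

I ≈ (0.229167/2) × 273.710069 = 31.362612
Exact value: 31.338542
Error: 0.024070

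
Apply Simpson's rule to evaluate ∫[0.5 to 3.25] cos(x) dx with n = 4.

f(x) = cos(x)
a = 0.5, b = 3.25, n = 4
h = (b - a)/n = 0.687500

Simpson's rule: (h/3)[f(x₀) + 4f(x₁) + 2f(x₂) + ... + f(xₙ)]

x_0 = 0.5000, f(x_0) = 0.877583, coefficient = 1
x_1 = 1.1875, f(x_1) = 0.373980, coefficient = 4
x_2 = 1.8750, f(x_2) = -0.299534, coefficient = 2
x_3 = 2.5625, f(x_3) = -0.836960, coefficient = 4
x_4 = 3.2500, f(x_4) = -0.994130, coefficient = 1

I ≈ (0.687500/3) × -2.567534 = -0.588393
Exact value: -0.587621
Error: 0.000772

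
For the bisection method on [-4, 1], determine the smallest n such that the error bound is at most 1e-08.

We need (b-a)/2^n ≤ 1e-08
(1 - (-4))/2^n ≤ 1e-08
5/2^n ≤ 1e-08
2^n ≥ 500000000
n ≥ log₂(500000000) = 28.90
n ≥ 29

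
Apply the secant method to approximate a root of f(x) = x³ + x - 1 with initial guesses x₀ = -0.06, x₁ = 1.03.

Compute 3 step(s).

f(x) = x³ + x - 1
x₀ = -0.06, x₁ = 1.03

Secant formula: x_{n+1} = x_n - f(x_n)(x_n - x_{n-1})/(f(x_n) - f(x_{n-1}))

Iteration 1:
  f(-0.060000) = -1.060216
  f(1.030000) = 1.122727
  x_2 = 1.030000 - 1.122727×(1.030000 - (-0.060000))/(1.122727 - (-1.060216))
       = 0.469393
Iteration 2:
  f(1.030000) = 1.122727
  f(0.469393) = -0.427185
  x_3 = 0.469393 - (-0.427185)×(0.469393 - 1.030000)/(-0.427185 - 1.122727)
       = 0.623907
Iteration 3:
  f(0.469393) = -0.427185
  f(0.623907) = -0.133231
  x_4 = 0.623907 - (-0.133231)×(0.623907 - 0.469393)/(-0.133231 - (-0.427185))
       = 0.693938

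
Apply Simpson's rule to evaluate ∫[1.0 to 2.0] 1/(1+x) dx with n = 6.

f(x) = 1/(1+x)
a = 1.0, b = 2.0, n = 6
h = (b - a)/n = 0.166667

Simpson's rule: (h/3)[f(x₀) + 4f(x₁) + 2f(x₂) + ... + f(xₙ)]

x_0 = 1.0000, f(x_0) = 0.500000, coefficient = 1
x_1 = 1.1667, f(x_1) = 0.461538, coefficient = 4
x_2 = 1.3333, f(x_2) = 0.428571, coefficient = 2
x_3 = 1.5000, f(x_3) = 0.400000, coefficient = 4
x_4 = 1.6667, f(x_4) = 0.375000, coefficient = 2
x_5 = 1.8333, f(x_5) = 0.352941, coefficient = 4
x_6 = 2.0000, f(x_6) = 0.333333, coefficient = 1

I ≈ (0.166667/3) × 7.298395 = 0.405466
Exact value: 0.405465
Error: 0.000001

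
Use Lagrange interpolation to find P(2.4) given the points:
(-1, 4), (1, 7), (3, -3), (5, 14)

Lagrange interpolation formula:
P(x) = Σ yᵢ × Lᵢ(x)
where Lᵢ(x) = Π_{j≠i} (x - xⱼ)/(xᵢ - xⱼ)

L_0(2.4) = (2.4 - 1)/(-1 - 1) × (2.4 - 3)/(-1 - 3) × (2.4 - 5)/(-1 - 5) = -0.045500
L_1(2.4) = (2.4 - (-1))/(1 - (-1)) × (2.4 - 3)/(1 - 3) × (2.4 - 5)/(1 - 5) = 0.331500
L_2(2.4) = (2.4 - (-1))/(3 - (-1)) × (2.4 - 1)/(3 - 1) × (2.4 - 5)/(3 - 5) = 0.773500
L_3(2.4) = (2.4 - (-1))/(5 - (-1)) × (2.4 - 1)/(5 - 1) × (2.4 - 3)/(5 - 3) = -0.059500

P(2.4) = 4×L_0(2.4) + 7×L_1(2.4) + (-3)×L_2(2.4) + 14×L_3(2.4)
P(2.4) = -1.015000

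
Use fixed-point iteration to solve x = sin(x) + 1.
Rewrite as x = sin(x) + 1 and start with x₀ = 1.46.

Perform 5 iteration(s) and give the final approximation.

Equation: x = sin(x) + 1
Fixed-point form: x = sin(x) + 1
x₀ = 1.46

x_1 = g(1.460000) = 1.993868
x_2 = g(1.993868) = 1.911832
x_3 = g(1.911832) = 1.942409
x_4 = g(1.942409) = 1.931743
x_5 = g(1.931743) = 1.935563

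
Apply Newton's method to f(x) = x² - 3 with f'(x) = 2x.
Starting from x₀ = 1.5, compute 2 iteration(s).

f(x) = x² - 3
f'(x) = 2x
x₀ = 1.5

Newton-Raphson formula: x_{n+1} = x_n - f(x_n)/f'(x_n)

Iteration 1:
  f(1.500000) = -0.750000
  f'(1.500000) = 3.000000
  x_1 = 1.500000 - (-0.750000)/3.000000 = 1.750000
Iteration 2:
  f(1.750000) = 0.062500
  f'(1.750000) = 3.500000
  x_2 = 1.750000 - 0.062500/3.500000 = 1.732143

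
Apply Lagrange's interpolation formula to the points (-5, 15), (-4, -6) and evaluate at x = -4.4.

Lagrange interpolation formula:
P(x) = Σ yᵢ × Lᵢ(x)
where Lᵢ(x) = Π_{j≠i} (x - xⱼ)/(xᵢ - xⱼ)

L_0(-4.4) = (-4.4 - (-4))/(-5 - (-4)) = 0.400000
L_1(-4.4) = (-4.4 - (-5))/(-4 - (-5)) = 0.600000

P(-4.4) = 15×L_0(-4.4) + (-6)×L_1(-4.4)
P(-4.4) = 2.400000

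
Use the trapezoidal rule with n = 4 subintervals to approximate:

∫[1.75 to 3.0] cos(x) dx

f(x) = cos(x)
a = 1.75, b = 3.0, n = 4
h = (b - a)/n = 0.312500

Trapezoidal rule: (h/2)[f(x₀) + 2f(x₁) + 2f(x₂) + ... + f(xₙ)]

x_0 = 1.7500, f(x_0) = -0.178246, coefficient = 1
x_1 = 2.0625, f(x_1) = -0.472128, coefficient = 2
x_2 = 2.3750, f(x_2) = -0.720278, coefficient = 2
x_3 = 2.6875, f(x_3) = -0.898659, coefficient = 2
x_4 = 3.0000, f(x_4) = -0.989992, coefficient = 1

I ≈ (0.312500/2) × -5.350371 = -0.835995
Exact value: -0.842866
Error: 0.006870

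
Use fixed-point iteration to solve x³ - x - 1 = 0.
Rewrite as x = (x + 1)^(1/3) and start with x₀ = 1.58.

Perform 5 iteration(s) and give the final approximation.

Equation: x³ - x - 1 = 0
Fixed-point form: x = (x + 1)^(1/3)
x₀ = 1.58

x_1 = g(1.580000) = 1.371534
x_2 = g(1.371534) = 1.333551
x_3 = g(1.333551) = 1.326394
x_4 = g(1.326394) = 1.325036
x_5 = g(1.325036) = 1.324778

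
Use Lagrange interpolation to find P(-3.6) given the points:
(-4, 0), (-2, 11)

Lagrange interpolation formula:
P(x) = Σ yᵢ × Lᵢ(x)
where Lᵢ(x) = Π_{j≠i} (x - xⱼ)/(xᵢ - xⱼ)

L_0(-3.6) = (-3.6 - (-2))/(-4 - (-2)) = 0.800000
L_1(-3.6) = (-3.6 - (-4))/(-2 - (-4)) = 0.200000

P(-3.6) = 0×L_0(-3.6) + 11×L_1(-3.6)
P(-3.6) = 2.200000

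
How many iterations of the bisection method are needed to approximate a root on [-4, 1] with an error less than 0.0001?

We need (b-a)/2^n ≤ 0.0001
(1 - (-4))/2^n ≤ 0.0001
5/2^n ≤ 0.0001
2^n ≥ 50000
n ≥ log₂(50000) = 15.61
n ≥ 16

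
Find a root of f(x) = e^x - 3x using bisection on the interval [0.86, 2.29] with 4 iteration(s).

f(x) = e^x - 3x
Initial interval: [0.86, 2.29]

Iteration 1:
  c_1 = (0.860000 + 2.290000)/2 = 1.575000
  f(c_1) = f(1.575000) = 0.105742
  f(a) × f(c) < 0, new interval: [0.860000, 1.575000]
Iteration 2:
  c_2 = (0.860000 + 1.575000)/2 = 1.217500
  f(c_2) = f(1.217500) = -0.273770
  f(a) × f(c) ≥ 0, new interval: [1.217500, 1.575000]
Iteration 3:
  c_3 = (1.217500 + 1.575000)/2 = 1.396250
  f(c_3) = f(1.396250) = -0.148729
  f(a) × f(c) ≥ 0, new interval: [1.396250, 1.575000]
Iteration 4:
  c_4 = (1.396250 + 1.575000)/2 = 1.485625
  f(c_4) = f(1.485625) = -0.039149
  f(a) × f(c) ≥ 0, new interval: [1.485625, 1.575000]

After 4 iteration(s), the approximation is c_4 = 1.485625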